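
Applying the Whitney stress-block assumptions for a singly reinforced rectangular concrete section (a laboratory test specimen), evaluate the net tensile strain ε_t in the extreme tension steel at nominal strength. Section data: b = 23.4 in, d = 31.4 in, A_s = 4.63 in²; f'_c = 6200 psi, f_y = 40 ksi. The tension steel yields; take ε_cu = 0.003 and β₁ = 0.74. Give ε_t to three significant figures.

ε_t ≈ 0.0434

a = A_s f_y/(0.85 f'_c b) = 1.502 in.
β₁ = 0.74, so c = a/β₁ = 1.502/0.74 = 2.030 in.
From the linear strain diagram with ε_cu = 0.003: ε_t = 0.003 (d − c)/c = 0.003 × (31.4 − 2.030)/2.030 = 0.0434.
Since ε_t ≥ 0.005, the section is tension-controlled.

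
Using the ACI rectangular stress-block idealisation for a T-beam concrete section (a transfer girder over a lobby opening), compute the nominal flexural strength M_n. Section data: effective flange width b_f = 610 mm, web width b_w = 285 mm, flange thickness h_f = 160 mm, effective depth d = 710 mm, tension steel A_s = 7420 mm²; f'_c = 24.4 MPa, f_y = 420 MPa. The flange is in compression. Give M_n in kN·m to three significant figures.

M_n ≈ 1780 kN·m

Tension: T = A_s f_y = 7420 × 420 = 3116400 N.
Try a within the flange: a = T/(0.85 f'_c b_f) = 3116400/(0.85 × 24.4 × 610) = 246.33 mm.
a = 246.33 > h_f = 160 mm: the block extends into the web. Split into flange-overhang and web parts.
C_f = 0.85 f'_c (b_f − b_w) h_f = 0.85 × 24.4 × (610 − 285) × 160 = 1078480 N.
Remaining web compression depth: a_w = (T − C_f)/(0.85 f'_c b_w) = (3116400 − 1078480)/(0.85 × 24.4 × 285) = 344.77 mm.
M_n = C_f(d − h_f/2) + (T − C_f)(d − a_w/2) = 1078480 × (710 − 80) + 2037920 × (710 − 172.385) = 679.44 + 1095.62 = 1775.06 × 10⁶ N·mm.
M_n = 1775.06 kN·m.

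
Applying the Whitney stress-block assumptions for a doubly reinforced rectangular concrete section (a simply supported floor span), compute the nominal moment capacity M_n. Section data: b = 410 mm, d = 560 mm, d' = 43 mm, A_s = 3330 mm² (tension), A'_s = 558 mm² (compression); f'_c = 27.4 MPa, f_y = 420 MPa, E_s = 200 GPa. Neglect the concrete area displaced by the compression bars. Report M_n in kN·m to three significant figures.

Assume both tension and compression steel yield.
Net tension couple steel: A_s − A'_s = 2772 mm².
a = (A_s − A'_s) f_y / (0.85 f'_c b) = 1164240/(0.85 × 27.4 × 410) = 121.92 mm.
c = a/β₁ = 121.92/0.85 = 143.44 mm; ε'_s = 0.003(c − d')/c = 0.0021 ≥ f_y/E_s = 0.0021, so compression steel does yield.
M_n = (A_s − A'_s) f_y (d − a/2) + A'_s f_y (d − d') = [1164240 × (560 − 60.96) + 234360 × (560 − 43)] × 10⁻⁶ = 581.00 + 121.16 = 702.16 kN·m.

M_n ≈ 702 kN·m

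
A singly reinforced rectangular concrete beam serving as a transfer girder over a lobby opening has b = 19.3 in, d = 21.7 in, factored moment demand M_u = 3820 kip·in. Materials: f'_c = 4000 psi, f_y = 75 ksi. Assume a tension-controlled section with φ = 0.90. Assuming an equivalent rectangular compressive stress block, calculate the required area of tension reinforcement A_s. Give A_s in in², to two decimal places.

A_s ≈ 2.82 in²

M_n = M_u/φ = 3820/0.90 = 4244.44 kip·in.
From M_n = 0.85 f'_c a b (d − a/2):
a = d − √(d² − 2M_n/(0.85 f'_c b)) = 21.7 − √(21.7² − 2 × 4244.44/(0.85 × 4 × 19.3)) = 3.220 in.
A_s = 0.85 f'_c a b / f_y = 0.85 × 4 × 3.220 × 19.3 / 75 = 2.817 in².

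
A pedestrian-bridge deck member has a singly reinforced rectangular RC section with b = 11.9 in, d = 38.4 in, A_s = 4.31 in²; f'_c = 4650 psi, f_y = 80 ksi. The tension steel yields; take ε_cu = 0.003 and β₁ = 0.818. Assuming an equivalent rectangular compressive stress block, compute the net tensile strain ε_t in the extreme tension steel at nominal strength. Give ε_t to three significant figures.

a = A_s f_y/(0.85 f'_c b) = 7.331 in.
β₁ = 0.818, so c = a/β₁ = 7.331/0.818 = 8.962 in.
From the linear strain diagram with ε_cu = 0.003: ε_t = 0.003 (d − c)/c = 0.003 × (38.4 − 8.962)/8.962 = 0.00985.
Since ε_t ≥ 0.005, the section is tension-controlled.

ε_t ≈ 0.00985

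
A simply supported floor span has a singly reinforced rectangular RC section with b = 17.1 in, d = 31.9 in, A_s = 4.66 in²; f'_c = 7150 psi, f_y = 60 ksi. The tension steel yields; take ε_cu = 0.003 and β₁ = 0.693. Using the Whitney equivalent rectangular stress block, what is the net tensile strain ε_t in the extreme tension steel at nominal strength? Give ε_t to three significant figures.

ε_t ≈ 0.0217

a = A_s f_y/(0.85 f'_c b) = 2.690 in.
β₁ = 0.693, so c = a/β₁ = 2.690/0.693 = 3.882 in.
From the linear strain diagram with ε_cu = 0.003: ε_t = 0.003 (d − c)/c = 0.003 × (31.9 − 3.882)/3.882 = 0.0217.
Since ε_t ≥ 0.005, the section is tension-controlled.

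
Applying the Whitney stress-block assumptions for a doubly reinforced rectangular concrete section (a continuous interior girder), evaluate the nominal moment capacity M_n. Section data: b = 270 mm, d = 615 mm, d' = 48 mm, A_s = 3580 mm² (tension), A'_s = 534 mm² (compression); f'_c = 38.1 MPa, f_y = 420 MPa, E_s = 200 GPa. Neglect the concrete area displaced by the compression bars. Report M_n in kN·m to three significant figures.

Assume both tension and compression steel yield.
Net tension couple steel: A_s − A'_s = 3046 mm².
a = (A_s − A'_s) f_y / (0.85 f'_c b) = 1279320/(0.85 × 38.1 × 270) = 146.31 mm.
c = a/β₁ = 146.31/0.778 = 188.06 mm; ε'_s = 0.003(c − d')/c = 0.0022 ≥ f_y/E_s = 0.0021, so compression steel does yield.
M_n = (A_s − A'_s) f_y (d − a/2) + A'_s f_y (d − d') = [1279320 × (615 − 73.155) + 224280 × (615 − 48)] × 10⁻⁶ = 693.19 + 127.17 = 820.36 kN·m.

M_n ≈ 820 kN·m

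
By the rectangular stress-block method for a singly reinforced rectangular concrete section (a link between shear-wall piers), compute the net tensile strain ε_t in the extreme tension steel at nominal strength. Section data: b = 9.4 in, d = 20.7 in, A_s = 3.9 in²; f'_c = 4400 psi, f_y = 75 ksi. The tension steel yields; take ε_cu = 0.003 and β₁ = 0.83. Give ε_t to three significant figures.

a = A_s f_y/(0.85 f'_c b) = 8.320 in.
β₁ = 0.83, so c = a/β₁ = 8.320/0.83 = 10.024 in.
From the linear strain diagram with ε_cu = 0.003: ε_t = 0.003 (d − c)/c = 0.003 × (20.7 − 10.024)/10.024 = 0.00320.
ε_t < 0.004 — the section is over-reinforced for flexure under ACI limits.

ε_t ≈ 0.00320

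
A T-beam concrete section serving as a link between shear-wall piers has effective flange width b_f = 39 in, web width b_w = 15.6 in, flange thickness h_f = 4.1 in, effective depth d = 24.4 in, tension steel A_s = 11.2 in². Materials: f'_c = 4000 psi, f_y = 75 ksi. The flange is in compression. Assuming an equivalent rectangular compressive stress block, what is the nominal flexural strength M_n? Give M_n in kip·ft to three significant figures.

M_n ≈ 1440 kip·ft

Tension: T = A_s f_y = 11.2 × 75 = 840 kips.
Try a within the flange: a = T/(0.85 f'_c b_f) = 840/(0.85 × 4 × 39) = 6.335 in.
a = 6.335 > h_f = 4.1 in: the block extends into the web. Split into flange-overhang and web parts.
C_f = 0.85 f'_c (b_f − b_w) h_f = 0.85 × 4 × (39 − 15.6) × 4.1 = 326.2 kips.
Remaining web compression depth: a_w = (T − C_f)/(0.85 f'_c b_w) = (840 − 326.2)/(0.85 × 4 × 15.6) = 9.687 in.
M_n = C_f(d − h_f/2) + (T − C_f)(d − a_w/2) = 326.2 × (24.4 − 2.05) + 513.8 × (24.4 − 4.8435) = 7290.6 + 10048.1 = 17338.7 kip·in.
M_n = 17338.7/12 = 1444.89 kip·ft.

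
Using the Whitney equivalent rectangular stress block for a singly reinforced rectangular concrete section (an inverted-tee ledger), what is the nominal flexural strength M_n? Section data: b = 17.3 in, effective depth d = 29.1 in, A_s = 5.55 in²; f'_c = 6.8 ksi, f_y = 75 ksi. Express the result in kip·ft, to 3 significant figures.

M_n ≈ 937 kip·ft

T = A_s f_y = 5.55 × 75 = 416.25 kips.
a = T/(0.85 f'_c b) = 416.25/(0.85 × 6.8 × 17.3) = 4.163 in.
M_n = T(d − a/2) = 416.25 × (29.1 − 2.0815) = 11246.5 kip·in = 11246.5/12 = 937.21 kip·ft.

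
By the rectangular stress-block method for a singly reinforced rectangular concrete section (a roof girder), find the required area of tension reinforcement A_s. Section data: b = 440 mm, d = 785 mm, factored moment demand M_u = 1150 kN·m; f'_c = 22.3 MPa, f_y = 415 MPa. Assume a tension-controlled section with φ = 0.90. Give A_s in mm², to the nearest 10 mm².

M_n = M_u/φ = 1150/0.90 = 1277.78 kN·m.
With M_n = 0.85 f'_c a b (d − a/2), solve the quadratic for a:
a = d − √(d² − 2M_n/(0.85 f'_c b)) = 785 − √(785² − 2 × 1277.78×10⁶/(0.85 × 22.3 × 440)) = 228.39 mm.
A_s = 0.85 f'_c a b / f_y = 0.85 × 22.3 × 228.39 × 440 / 415 = 4589.9 mm².

A_s ≈ 4590 mm²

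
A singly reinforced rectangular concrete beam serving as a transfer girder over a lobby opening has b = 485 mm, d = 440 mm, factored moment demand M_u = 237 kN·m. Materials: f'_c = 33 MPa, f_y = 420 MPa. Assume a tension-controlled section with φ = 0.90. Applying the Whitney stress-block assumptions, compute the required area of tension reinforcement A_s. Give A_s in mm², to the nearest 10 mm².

A_s ≈ 1500 mm²

M_n = M_u/φ = 237/0.90 = 263.333 kN·m.
With M_n = 0.85 f'_c a b (d − a/2), solve the quadratic for a:
a = d − √(d² − 2M_n/(0.85 f'_c b)) = 440 − √(440² − 2 × 263.333×10⁶/(0.85 × 33 × 485)) = 46.44 mm.
A_s = 0.85 f'_c a b / f_y = 0.85 × 33 × 46.44 × 485 / 420 = 1504.2 mm².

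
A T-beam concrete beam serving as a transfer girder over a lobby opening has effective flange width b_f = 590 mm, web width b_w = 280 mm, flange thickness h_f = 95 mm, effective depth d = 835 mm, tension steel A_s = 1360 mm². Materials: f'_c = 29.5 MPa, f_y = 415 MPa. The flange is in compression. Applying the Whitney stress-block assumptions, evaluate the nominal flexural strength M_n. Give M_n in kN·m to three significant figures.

M_n ≈ 461 kN·m

Tension: T = A_s f_y = 1360 × 415 = 564400 N.
Try a within the flange: a = T/(0.85 f'_c b_f) = 564400/(0.85 × 29.5 × 590) = 38.15 mm.
Since a = 38.15 ≤ h_f = 95 mm, the stress block lies entirely in the flange; analyse as a rectangular beam of width b_f.
M_n = T(d − a/2) = 564400 × (835 − 19.075) = 460.51 × 10⁶ N·mm.
M_n = 460.51 kN·m.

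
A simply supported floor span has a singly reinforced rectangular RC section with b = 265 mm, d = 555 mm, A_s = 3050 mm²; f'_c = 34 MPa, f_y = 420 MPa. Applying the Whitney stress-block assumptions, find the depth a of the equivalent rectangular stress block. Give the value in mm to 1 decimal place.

a ≈ 167.3 mm

T = A_s f_y = 3050 × 420 = 1281000 N = 1281 kN.
Setting C = 0.85 f'_c a b equal to T: a = 1281000/(0.85 × 34 × 265) = 167.3 mm.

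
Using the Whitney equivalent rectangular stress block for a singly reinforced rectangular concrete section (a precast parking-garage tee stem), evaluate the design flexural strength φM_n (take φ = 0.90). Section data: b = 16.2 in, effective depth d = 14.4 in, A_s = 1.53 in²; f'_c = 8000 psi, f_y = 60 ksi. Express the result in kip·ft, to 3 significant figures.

T = A_s f_y = 1.53 × 60 = 91.8 kips.
a = T/(0.85 f'_c b) = 91.8/(0.85 × 8 × 16.2) = 0.833 in.
M_n = T(d − a/2) = 91.8 × (14.4 − 0.4165) = 1283.7 kip·in = 1283.7/12 = 106.98 kip·ft.
φM_n = 0.90 × 106.98 = 96.28 kip·ft.

φM_n ≈ 96.3 kip·ft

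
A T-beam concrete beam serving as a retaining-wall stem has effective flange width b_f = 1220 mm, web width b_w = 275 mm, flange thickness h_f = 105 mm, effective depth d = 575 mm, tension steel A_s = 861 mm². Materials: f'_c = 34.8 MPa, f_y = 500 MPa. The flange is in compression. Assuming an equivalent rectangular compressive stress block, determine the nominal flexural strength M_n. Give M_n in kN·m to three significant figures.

Tension: T = A_s f_y = 861 × 500 = 430500 N.
Try a within the flange: a = T/(0.85 f'_c b_f) = 430500/(0.85 × 34.8 × 1220) = 11.93 mm.
Since a = 11.93 ≤ h_f = 105 mm, the stress block lies entirely in the flange; analyse as a rectangular beam of width b_f.
M_n = T(d − a/2) = 430500 × (575 − 5.965) = 244.97 × 10⁶ N·mm.
M_n = 244.97 kN·m.

M_n ≈ 245 kN·m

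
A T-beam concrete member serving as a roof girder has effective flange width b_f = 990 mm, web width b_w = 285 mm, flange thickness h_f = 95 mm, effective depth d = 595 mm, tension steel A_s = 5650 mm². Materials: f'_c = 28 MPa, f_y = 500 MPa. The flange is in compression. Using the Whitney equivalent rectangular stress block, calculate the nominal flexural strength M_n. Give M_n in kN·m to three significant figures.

M_n ≈ 1490 kN·m

Tension: T = A_s f_y = 5650 × 500 = 2825000 N.
Try a within the flange: a = T/(0.85 f'_c b_f) = 2825000/(0.85 × 28 × 990) = 119.90 mm.
a = 119.90 > h_f = 95 mm: the block extends into the web. Split into flange-overhang and web parts.
C_f = 0.85 f'_c (b_f − b_w) h_f = 0.85 × 28 × (990 − 285) × 95 = 1594005 N.
Remaining web compression depth: a_w = (T − C_f)/(0.85 f'_c b_w) = (2825000 − 1594005)/(0.85 × 28 × 285) = 181.48 mm.
M_n = C_f(d − h_f/2) + (T − C_f)(d − a_w/2) = 1594005 × (595 − 47.5) + 1230995 × (595 − 90.74) = 872.72 + 620.74 = 1493.46 × 10⁶ N·mm.
M_n = 1493.46 kN·m.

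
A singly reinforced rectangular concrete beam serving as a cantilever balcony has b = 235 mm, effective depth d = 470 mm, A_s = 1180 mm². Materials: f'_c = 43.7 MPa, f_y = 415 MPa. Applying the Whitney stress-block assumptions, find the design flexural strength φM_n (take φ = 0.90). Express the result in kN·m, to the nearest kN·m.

φM_n ≈ 195 kN·m

T = A_s f_y = 1180 × 415 = 489700 N = 489.7 kN.
From C = T: a = T/(0.85 f'_c b) = 489700/(0.85 × 43.7 × 235) = 56.10 mm.
M_n = T(d − a/2) = 489.7 kN × (470 − 28.05) mm = 216.42 kN·m.
φM_n = 0.90 × 216.42 = 194.78 kN·m.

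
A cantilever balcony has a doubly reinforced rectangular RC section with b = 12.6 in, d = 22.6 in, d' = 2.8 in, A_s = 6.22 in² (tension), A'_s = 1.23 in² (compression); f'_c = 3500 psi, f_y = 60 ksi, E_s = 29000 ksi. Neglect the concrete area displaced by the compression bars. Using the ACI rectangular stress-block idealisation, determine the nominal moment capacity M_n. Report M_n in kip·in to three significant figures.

M_n ≈ 7030 kip·in

Assume both steels yield.
a = (A_s − A'_s) f_y/(0.85 f'_c b) = (6.22 − 1.23) × 60/(0.85 × 3.5 × 12.6) = 7.987 in.
c = a/β₁ = 7.987/0.85 = 9.396 in; ε'_s = 0.003(c − d')/c = 0.0021 ≥ ε_y = 0.0021, so the compression steel yields.
M_n = (A_s − A'_s) f_y (d − a/2) + A'_s f_y (d − d') = 299.4 × (22.6 − 3.9935) + 73.8 × (22.6 − 2.8) = 5570.8 + 1461.2 = 7032.0 kip·in.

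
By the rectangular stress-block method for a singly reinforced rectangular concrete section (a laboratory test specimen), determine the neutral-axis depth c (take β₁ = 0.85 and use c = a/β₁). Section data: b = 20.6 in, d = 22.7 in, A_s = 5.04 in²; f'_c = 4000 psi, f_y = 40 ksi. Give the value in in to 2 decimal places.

T = A_s f_y = 5.04 × 40 = 201.6 kips.
a = T/(0.85 f'_c b) = 201.6/(0.85 × 4 × 20.6) = 2.8784 in.
With β₁ = 0.85, c = a/β₁ = 2.8784/0.85 = 3.39 in.

c ≈ 3.39 in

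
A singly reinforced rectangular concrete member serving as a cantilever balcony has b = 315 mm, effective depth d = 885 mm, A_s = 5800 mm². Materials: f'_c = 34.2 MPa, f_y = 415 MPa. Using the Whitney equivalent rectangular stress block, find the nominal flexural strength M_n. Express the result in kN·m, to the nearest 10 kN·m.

T = A_s f_y = 5800 × 415 = 2407000 N = 2407 kN.
From C = T: a = T/(0.85 f'_c b) = 2407000/(0.85 × 34.2 × 315) = 262.86 mm.
M_n = T(d − a/2) = 2407 kN × (885 − 131.43) mm = 1813.84 kN·m.

M_n ≈ 1810 kN·m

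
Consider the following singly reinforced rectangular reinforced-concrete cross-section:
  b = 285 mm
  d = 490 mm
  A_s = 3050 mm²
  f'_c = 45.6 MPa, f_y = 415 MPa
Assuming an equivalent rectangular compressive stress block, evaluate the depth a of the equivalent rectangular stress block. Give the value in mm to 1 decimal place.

a ≈ 114.6 mm

T = A_s f_y = 3050 × 415 = 1265750 N = 1265.75 kN.
Setting C = 0.85 f'_c a b equal to T: a = 1265750/(0.85 × 45.6 × 285) = 114.6 mm.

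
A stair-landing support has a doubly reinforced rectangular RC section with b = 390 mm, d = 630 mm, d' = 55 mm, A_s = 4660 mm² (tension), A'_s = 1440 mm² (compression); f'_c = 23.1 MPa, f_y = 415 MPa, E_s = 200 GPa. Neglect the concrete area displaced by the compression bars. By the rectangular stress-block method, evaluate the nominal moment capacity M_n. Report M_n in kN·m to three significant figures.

M_n ≈ 1070 kN·m

Assume both tension and compression steel yield.
Net tension couple steel: A_s − A'_s = 3220 mm².
a = (A_s − A'_s) f_y / (0.85 f'_c b) = 1336300/(0.85 × 23.1 × 390) = 174.51 mm.
c = a/β₁ = 174.51/0.85 = 205.31 mm; ε'_s = 0.003(c − d')/c = 0.0022 ≥ f_y/E_s = 0.0021, so compression steel does yield.
M_n = (A_s − A'_s) f_y (d − a/2) + A'_s f_y (d − d') = [1336300 × (630 − 87.255) + 597600 × (630 − 55)] × 10⁻⁶ = 725.27 + 343.62 = 1068.89 kN·m.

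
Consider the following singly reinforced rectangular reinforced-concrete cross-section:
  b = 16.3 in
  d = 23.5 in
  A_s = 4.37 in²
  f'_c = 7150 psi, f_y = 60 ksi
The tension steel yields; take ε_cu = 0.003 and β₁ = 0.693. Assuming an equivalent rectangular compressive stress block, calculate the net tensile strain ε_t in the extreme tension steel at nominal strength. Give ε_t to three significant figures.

a = A_s f_y/(0.85 f'_c b) = 2.647 in.
β₁ = 0.693, so c = a/β₁ = 2.647/0.693 = 3.820 in.
From the linear strain diagram with ε_cu = 0.003: ε_t = 0.003 (d − c)/c = 0.003 × (23.5 − 3.820)/3.820 = 0.0155.
Since ε_t ≥ 0.005, the section is tension-controlled.

ε_t ≈ 0.0155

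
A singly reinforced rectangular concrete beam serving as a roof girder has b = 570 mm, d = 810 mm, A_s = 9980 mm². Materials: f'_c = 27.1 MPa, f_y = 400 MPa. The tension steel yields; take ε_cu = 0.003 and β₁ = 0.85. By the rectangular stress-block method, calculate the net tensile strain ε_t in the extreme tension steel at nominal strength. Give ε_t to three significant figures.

a = A_s f_y/(0.85 f'_c b) = 304.04 mm.
β₁ = 0.85, so c = a/β₁ = 304.04/0.85 = 357.69 mm.
From the linear strain diagram with ε_cu = 0.003: ε_t = 0.003 (d − c)/c = 0.003 × (810 − 357.69)/357.69 = 0.00379.
ε_t < 0.004 — the section is over-reinforced for flexure under ACI limits.

ε_t ≈ 0.00379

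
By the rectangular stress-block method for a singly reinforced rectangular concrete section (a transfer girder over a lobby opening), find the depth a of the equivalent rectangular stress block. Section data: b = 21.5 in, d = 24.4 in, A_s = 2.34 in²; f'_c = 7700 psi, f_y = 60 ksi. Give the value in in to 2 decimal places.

T = A_s f_y = 2.34 × 60 = 140.4 kips.
a = T/(0.85 f'_c b) = 140.4/(0.85 × 7.7 × 21.5) = 1.00 in.

a ≈ 1.00 in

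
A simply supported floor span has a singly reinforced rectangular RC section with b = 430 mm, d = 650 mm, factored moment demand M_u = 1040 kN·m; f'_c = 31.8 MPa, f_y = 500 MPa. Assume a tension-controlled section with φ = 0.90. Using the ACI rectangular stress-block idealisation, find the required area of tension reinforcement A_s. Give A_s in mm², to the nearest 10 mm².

M_n = M_u/φ = 1040/0.90 = 1155.56 kN·m.
With M_n = 0.85 f'_c a b (d − a/2), solve the quadratic for a:
a = d − √(d² − 2M_n/(0.85 f'_c b)) = 650 − √(650² − 2 × 1155.56×10⁶/(0.85 × 31.8 × 430)) = 177.07 mm.
A_s = 0.85 f'_c a b / f_y = 0.85 × 31.8 × 177.07 × 430 / 500 = 4116.1 mm².

A_s ≈ 4120 mm²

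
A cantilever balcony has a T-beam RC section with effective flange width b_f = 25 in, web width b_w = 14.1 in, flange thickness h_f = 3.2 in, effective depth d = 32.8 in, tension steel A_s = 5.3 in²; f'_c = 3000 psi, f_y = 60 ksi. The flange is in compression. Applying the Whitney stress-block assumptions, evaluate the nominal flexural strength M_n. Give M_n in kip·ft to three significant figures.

Tension: T = A_s f_y = 5.3 × 60 = 318 kips.
Try a within the flange: a = T/(0.85 f'_c b_f) = 318/(0.85 × 3 × 25) = 4.988 in.
a = 4.988 > h_f = 3.2 in: the block extends into the web. Split into flange-overhang and web parts.
C_f = 0.85 f'_c (b_f − b_w) h_f = 0.85 × 3 × (25 − 14.1) × 3.2 = 88.9 kips.
Remaining web compression depth: a_w = (T − C_f)/(0.85 f'_c b_w) = (318 − 88.9)/(0.85 × 3 × 14.1) = 6.372 in.
M_n = C_f(d − h_f/2) + (T − C_f)(d − a_w/2) = 88.9 × (32.8 − 1.6) + 229.1 × (32.8 − 3.186) = 2773.7 + 6784.6 = 9558.3 kip·in.
M_n = 9558.3/12 = 796.53 kip·ft.

M_n ≈ 797 kip·ft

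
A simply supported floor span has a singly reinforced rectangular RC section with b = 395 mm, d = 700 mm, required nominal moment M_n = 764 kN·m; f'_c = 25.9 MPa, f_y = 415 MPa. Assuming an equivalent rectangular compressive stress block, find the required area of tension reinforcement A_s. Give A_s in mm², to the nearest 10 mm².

A_s ≈ 2920 mm²

With M_n = 0.85 f'_c a b (d − a/2), solve the quadratic for a:
a = d − √(d² − 2M_n/(0.85 f'_c b)) = 700 − √(700² − 2 × 764×10⁶/(0.85 × 25.9 × 395)) = 139.39 mm.
A_s = 0.85 f'_c a b / f_y = 0.85 × 25.9 × 139.39 × 395 / 415 = 2920.8 mm².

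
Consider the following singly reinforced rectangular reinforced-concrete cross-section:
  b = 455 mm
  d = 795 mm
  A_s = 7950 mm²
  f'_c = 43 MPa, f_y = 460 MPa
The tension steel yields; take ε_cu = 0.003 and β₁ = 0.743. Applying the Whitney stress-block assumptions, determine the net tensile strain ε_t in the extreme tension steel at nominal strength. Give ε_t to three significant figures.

a = A_s f_y/(0.85 f'_c b) = 219.90 mm.
β₁ = 0.743, so c = a/β₁ = 219.90/0.743 = 295.96 mm.
From the linear strain diagram with ε_cu = 0.003: ε_t = 0.003 (d − c)/c = 0.003 × (795 − 295.96)/295.96 = 0.00506.
Since ε_t ≥ 0.005, the section is tension-controlled.

ε_t ≈ 0.00506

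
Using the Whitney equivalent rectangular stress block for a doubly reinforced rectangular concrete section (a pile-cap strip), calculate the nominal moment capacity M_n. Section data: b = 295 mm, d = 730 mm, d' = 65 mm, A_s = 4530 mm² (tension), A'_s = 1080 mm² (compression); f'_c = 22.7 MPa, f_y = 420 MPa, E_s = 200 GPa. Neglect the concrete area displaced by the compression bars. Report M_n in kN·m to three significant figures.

M_n ≈ 1170 kN·m

Assume both tension and compression steel yield.
Net tension couple steel: A_s − A'_s = 3450 mm².
a = (A_s − A'_s) f_y / (0.85 f'_c b) = 1449000/(0.85 × 22.7 × 295) = 254.57 mm.
c = a/β₁ = 254.57/0.85 = 299.49 mm; ε'_s = 0.003(c − d')/c = 0.0023 ≥ f_y/E_s = 0.0021, so compression steel does yield.
M_n = (A_s − A'_s) f_y (d − a/2) + A'_s f_y (d − d') = [1449000 × (730 − 127.285) + 453600 × (730 − 65)] × 10⁻⁶ = 873.33 + 301.64 = 1174.97 kN·m.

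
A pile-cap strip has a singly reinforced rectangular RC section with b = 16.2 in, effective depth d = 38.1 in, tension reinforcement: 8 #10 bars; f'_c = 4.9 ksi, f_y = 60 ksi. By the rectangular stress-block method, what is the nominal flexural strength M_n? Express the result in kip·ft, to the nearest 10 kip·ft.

M_n ≈ 1710 kip·ft

A_s = 8 × 1.27 = 10.16 in².
T = A_s f_y = 10.16 × 60 = 609.6 kips.
a = T/(0.85 f'_c b) = 609.6/(0.85 × 4.9 × 16.2) = 9.035 in.
M_n = T(d − a/2) = 609.6 × (38.1 − 4.5175) = 20471.9 kip·in = 20471.9/12 = 1705.99 kip·ft.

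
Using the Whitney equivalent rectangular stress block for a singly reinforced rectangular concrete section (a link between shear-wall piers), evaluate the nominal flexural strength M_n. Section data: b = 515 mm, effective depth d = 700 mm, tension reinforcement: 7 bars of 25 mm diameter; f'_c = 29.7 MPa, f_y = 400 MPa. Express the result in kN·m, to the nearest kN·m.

A_s = 7 × 491 = 3437 mm².
T = A_s f_y = 3437 × 400 = 1374800 N = 1374.8 kN.
From C = T: a = T/(0.85 f'_c b) = 1374800/(0.85 × 29.7 × 515) = 105.74 mm.
M_n = T(d − a/2) = 1374.8 kN × (700 − 52.87) mm = 889.67 kN·m.

M_n ≈ 890 kN·m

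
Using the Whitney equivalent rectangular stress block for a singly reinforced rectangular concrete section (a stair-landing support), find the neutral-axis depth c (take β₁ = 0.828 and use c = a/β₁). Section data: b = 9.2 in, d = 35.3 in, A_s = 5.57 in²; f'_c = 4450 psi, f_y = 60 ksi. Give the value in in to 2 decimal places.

T = A_s f_y = 5.57 × 60 = 334.2 kips.
a = T/(0.85 f'_c b) = 334.2/(0.85 × 4.45 × 9.2) = 9.6037 in.
With β₁ = 0.828, c = a/β₁ = 9.6037/0.828 = 11.60 in.

c ≈ 11.60 in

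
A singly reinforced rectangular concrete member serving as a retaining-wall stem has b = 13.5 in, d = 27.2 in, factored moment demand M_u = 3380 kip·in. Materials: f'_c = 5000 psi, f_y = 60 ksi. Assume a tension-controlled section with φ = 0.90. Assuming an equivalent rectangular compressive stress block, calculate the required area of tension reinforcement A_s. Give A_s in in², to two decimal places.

A_s ≈ 2.41 in²

M_n = M_u/φ = 3380/0.90 = 3755.56 kip·in.
From M_n = 0.85 f'_c a b (d − a/2):
a = d − √(d² − 2M_n/(0.85 f'_c b)) = 27.2 − √(27.2² − 2 × 3755.56/(0.85 × 5 × 13.5)) = 2.524 in.
A_s = 0.85 f'_c a b / f_y = 0.85 × 5 × 2.524 × 13.5 / 60 = 2.414 in².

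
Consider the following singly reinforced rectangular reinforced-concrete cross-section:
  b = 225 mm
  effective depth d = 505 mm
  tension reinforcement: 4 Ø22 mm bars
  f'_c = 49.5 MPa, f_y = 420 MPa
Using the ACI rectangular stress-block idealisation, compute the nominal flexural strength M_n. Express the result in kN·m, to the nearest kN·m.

A_s = 4 × 380 = 1520 mm².
T = A_s f_y = 1520 × 420 = 638400 N = 638.4 kN.
From C = T: a = T/(0.85 f'_c b) = 638400/(0.85 × 49.5 × 225) = 67.44 mm.
M_n = T(d − a/2) = 638.4 kN × (505 − 33.72) mm = 300.87 kN·m.

M_n ≈ 301 kN·m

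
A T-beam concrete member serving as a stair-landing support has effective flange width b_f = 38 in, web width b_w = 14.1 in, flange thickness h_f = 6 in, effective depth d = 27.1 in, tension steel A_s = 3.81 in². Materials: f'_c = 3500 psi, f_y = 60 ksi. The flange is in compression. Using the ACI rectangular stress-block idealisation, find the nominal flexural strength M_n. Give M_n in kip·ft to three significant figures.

Tension: T = A_s f_y = 3.81 × 60 = 228.6 kips.
Try a within the flange: a = T/(0.85 f'_c b_f) = 228.6/(0.85 × 3.5 × 38) = 2.022 in.
Since a = 2.022 ≤ h_f = 6 in, the stress block lies entirely in the flange; analyse as a rectangular beam of width b_f.
M_n = T(d − a/2) = 228.6 × (27.1 − 1.011) = 5963.9 kip·in.
M_n = 5963.9/12 = 496.99 kip·ft.

M_n ≈ 497 kip·ft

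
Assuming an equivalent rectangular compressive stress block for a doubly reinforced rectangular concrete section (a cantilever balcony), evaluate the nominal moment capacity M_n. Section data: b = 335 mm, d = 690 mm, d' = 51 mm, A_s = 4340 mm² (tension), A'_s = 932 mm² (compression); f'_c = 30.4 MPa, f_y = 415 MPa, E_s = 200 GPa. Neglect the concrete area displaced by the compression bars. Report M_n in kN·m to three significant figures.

Assume both tension and compression steel yield.
Net tension couple steel: A_s − A'_s = 3408 mm².
a = (A_s − A'_s) f_y / (0.85 f'_c b) = 1414320/(0.85 × 30.4 × 335) = 163.38 mm.
c = a/β₁ = 163.38/0.833 = 196.13 mm; ε'_s = 0.003(c − d')/c = 0.0022 ≥ f_y/E_s = 0.0021, so compression steel does yield.
M_n = (A_s − A'_s) f_y (d − a/2) + A'_s f_y (d − d') = [1414320 × (690 − 81.69) + 386780 × (690 − 51)] × 10⁻⁶ = 860.34 + 247.15 = 1107.49 kN·m.

M_n ≈ 1110 kN·m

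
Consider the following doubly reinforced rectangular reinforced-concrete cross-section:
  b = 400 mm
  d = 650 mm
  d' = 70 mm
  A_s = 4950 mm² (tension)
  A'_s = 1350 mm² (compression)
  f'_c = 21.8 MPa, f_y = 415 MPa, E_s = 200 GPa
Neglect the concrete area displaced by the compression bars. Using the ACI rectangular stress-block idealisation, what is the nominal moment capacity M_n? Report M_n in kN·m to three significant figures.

Assume both tension and compression steel yield.
Net tension couple steel: A_s − A'_s = 3600 mm².
a = (A_s − A'_s) f_y / (0.85 f'_c b) = 1494000/(0.85 × 21.8 × 400) = 201.57 mm.
c = a/β₁ = 201.57/0.85 = 237.14 mm; ε'_s = 0.003(c − d')/c = 0.0021 ≥ f_y/E_s = 0.0021, so compression steel does yield.
M_n = (A_s − A'_s) f_y (d − a/2) + A'_s f_y (d − d') = [1494000 × (650 − 100.785) + 560250 × (650 − 70)] × 10⁻⁶ = 820.53 + 324.95 = 1145.48 kN·m.

M_n ≈ 1150 kN·m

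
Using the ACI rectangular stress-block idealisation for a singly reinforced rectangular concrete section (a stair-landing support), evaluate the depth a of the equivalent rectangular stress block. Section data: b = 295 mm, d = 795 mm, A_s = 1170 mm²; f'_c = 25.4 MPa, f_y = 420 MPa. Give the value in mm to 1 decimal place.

T = A_s f_y = 1170 × 420 = 491400 N = 491.4 kN.
Setting C = 0.85 f'_c a b equal to T: a = 491400/(0.85 × 25.4 × 295) = 77.2 mm.

a ≈ 77.2 mm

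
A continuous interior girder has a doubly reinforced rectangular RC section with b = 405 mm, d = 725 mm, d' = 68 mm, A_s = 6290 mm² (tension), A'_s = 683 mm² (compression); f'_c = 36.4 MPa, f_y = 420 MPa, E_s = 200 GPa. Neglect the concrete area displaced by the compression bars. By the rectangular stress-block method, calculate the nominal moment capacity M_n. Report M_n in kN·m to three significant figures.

Assume both tension and compression steel yield.
Net tension couple steel: A_s − A'_s = 5607 mm².
a = (A_s − A'_s) f_y / (0.85 f'_c b) = 2354940/(0.85 × 36.4 × 405) = 187.93 mm.
c = a/β₁ = 187.93/0.79 = 237.89 mm; ε'_s = 0.003(c − d')/c = 0.0021 ≥ f_y/E_s = 0.0021, so compression steel does yield.
M_n = (A_s − A'_s) f_y (d − a/2) + A'_s f_y (d − d') = [2354940 × (725 − 93.965) + 286860 × (725 − 68)] × 10⁻⁶ = 1486.05 + 188.47 = 1674.52 kN·m.

M_n ≈ 1670 kN·m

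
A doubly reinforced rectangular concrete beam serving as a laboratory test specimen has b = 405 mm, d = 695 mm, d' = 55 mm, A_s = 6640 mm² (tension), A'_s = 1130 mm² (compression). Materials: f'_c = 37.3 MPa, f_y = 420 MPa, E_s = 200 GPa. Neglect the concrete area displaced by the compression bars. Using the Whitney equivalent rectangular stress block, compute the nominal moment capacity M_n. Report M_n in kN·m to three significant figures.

Assume both tension and compression steel yield.
Net tension couple steel: A_s − A'_s = 5510 mm².
a = (A_s − A'_s) f_y / (0.85 f'_c b) = 2314200/(0.85 × 37.3 × 405) = 180.23 mm.
c = a/β₁ = 180.23/0.784 = 229.89 mm; ε'_s = 0.003(c − d')/c = 0.0023 ≥ f_y/E_s = 0.0021, so compression steel does yield.
M_n = (A_s − A'_s) f_y (d − a/2) + A'_s f_y (d − d') = [2314200 × (695 − 90.115) + 474600 × (695 − 55)] × 10⁻⁶ = 1399.82 + 303.74 = 1703.56 kN·m.

M_n ≈ 1700 kN·m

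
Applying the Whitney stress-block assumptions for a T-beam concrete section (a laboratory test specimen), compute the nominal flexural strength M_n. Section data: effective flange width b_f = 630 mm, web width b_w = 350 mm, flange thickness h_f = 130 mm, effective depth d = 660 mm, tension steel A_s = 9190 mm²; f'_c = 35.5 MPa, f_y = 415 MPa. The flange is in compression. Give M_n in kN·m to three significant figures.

M_n ≈ 2100 kN·m

Tension: T = A_s f_y = 9190 × 415 = 3813850 N.
Try a within the flange: a = T/(0.85 f'_c b_f) = 3813850/(0.85 × 35.5 × 630) = 200.62 mm.
a = 200.62 > h_f = 130 mm: the block extends into the web. Split into flange-overhang and web parts.
C_f = 0.85 f'_c (b_f − b_w) h_f = 0.85 × 35.5 × (630 − 350) × 130 = 1098370 N.
Remaining web compression depth: a_w = (T − C_f)/(0.85 f'_c b_w) = (3813850 − 1098370)/(0.85 × 35.5 × 350) = 257.12 mm.
M_n = C_f(d − h_f/2) + (T − C_f)(d − a_w/2) = 1098370 × (660 − 65) + 2715480 × (660 − 128.56) = 653.53 + 1443.11 = 2096.64 × 10⁶ N·mm.
M_n = 2096.64 kN·m.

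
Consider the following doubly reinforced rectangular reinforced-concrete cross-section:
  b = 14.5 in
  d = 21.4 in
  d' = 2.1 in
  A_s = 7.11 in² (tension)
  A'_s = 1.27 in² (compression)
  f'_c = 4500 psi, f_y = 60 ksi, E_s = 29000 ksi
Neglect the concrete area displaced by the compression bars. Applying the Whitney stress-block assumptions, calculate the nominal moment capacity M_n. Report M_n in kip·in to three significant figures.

Assume both steels yield.
a = (A_s − A'_s) f_y/(0.85 f'_c b) = (7.11 − 1.27) × 60/(0.85 × 4.5 × 14.5) = 6.318 in.
c = a/β₁ = 6.318/0.825 = 7.658 in; ε'_s = 0.003(c − d')/c = 0.0022 ≥ ε_y = 0.0021, so the compression steel yields.
M_n = (A_s − A'_s) f_y (d − a/2) + A'_s f_y (d − d') = 350.4 × (21.4 − 3.159) + 76.2 × (21.4 − 2.1) = 6391.6 + 1470.7 = 7862.3 kip·in.

M_n ≈ 7860 kip·in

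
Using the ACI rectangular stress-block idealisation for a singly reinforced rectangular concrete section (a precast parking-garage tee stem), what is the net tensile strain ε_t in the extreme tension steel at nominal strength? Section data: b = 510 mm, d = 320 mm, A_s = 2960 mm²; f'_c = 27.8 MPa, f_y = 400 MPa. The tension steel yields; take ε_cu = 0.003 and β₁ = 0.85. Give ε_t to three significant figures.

a = A_s f_y/(0.85 f'_c b) = 98.25 mm.
β₁ = 0.85, so c = a/β₁ = 98.25/0.85 = 115.59 mm.
From the linear strain diagram with ε_cu = 0.003: ε_t = 0.003 (d − c)/c = 0.003 × (320 − 115.59)/115.59 = 0.00531.
Since ε_t ≥ 0.005, the section is tension-controlled.

ε_t ≈ 0.00531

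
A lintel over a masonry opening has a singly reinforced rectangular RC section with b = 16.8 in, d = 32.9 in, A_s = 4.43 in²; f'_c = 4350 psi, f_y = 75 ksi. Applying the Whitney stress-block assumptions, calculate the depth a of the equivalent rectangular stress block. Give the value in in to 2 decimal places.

a ≈ 5.35 in

T = A_s f_y = 4.43 × 75 = 332.25 kips.
a = T/(0.85 f'_c b) = 332.25/(0.85 × 4.35 × 16.8) = 5.35 in.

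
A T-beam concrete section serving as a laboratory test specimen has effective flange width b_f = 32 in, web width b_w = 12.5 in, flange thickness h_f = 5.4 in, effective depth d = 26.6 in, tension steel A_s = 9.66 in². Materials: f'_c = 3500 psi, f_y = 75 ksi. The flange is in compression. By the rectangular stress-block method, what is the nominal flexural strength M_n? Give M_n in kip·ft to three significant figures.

M_n ≈ 1350 kip·ft

Tension: T = A_s f_y = 9.66 × 75 = 724.5 kips.
Try a within the flange: a = T/(0.85 f'_c b_f) = 724.5/(0.85 × 3.5 × 32) = 7.610 in.
a = 7.610 > h_f = 5.4 in: the block extends into the web. Split into flange-overhang and web parts.
C_f = 0.85 f'_c (b_f − b_w) h_f = 0.85 × 3.5 × (32 − 12.5) × 5.4 = 313.3 kips.
Remaining web compression depth: a_w = (T − C_f)/(0.85 f'_c b_w) = (724.5 − 313.3)/(0.85 × 3.5 × 12.5) = 11.057 in.
M_n = C_f(d − h_f/2) + (T − C_f)(d − a_w/2) = 313.3 × (26.6 − 2.7) + 411.2 × (26.6 − 5.5285) = 7487.9 + 8664.6 = 16152.5 kip·in.
M_n = 16152.5/12 = 1346.04 kip·ft.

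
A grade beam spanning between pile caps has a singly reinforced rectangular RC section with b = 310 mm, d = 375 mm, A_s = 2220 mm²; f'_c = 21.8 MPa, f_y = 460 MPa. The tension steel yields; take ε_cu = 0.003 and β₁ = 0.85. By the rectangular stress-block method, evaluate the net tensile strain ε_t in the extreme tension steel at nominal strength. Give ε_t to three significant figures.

ε_t ≈ 0.00238

a = A_s f_y/(0.85 f'_c b) = 177.78 mm.
β₁ = 0.85, so c = a/β₁ = 177.78/0.85 = 209.15 mm.
From the linear strain diagram with ε_cu = 0.003: ε_t = 0.003 (d − c)/c = 0.003 × (375 − 209.15)/209.15 = 0.00238.
ε_t < 0.004 — the section is over-reinforced for flexure under ACI limits.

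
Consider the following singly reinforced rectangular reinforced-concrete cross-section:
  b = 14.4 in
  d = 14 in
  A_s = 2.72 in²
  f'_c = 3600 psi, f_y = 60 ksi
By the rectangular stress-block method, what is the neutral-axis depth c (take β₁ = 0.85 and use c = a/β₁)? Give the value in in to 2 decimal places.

T = A_s f_y = 2.72 × 60 = 163.2 kips.
a = T/(0.85 f'_c b) = 163.2/(0.85 × 3.6 × 14.4) = 3.7037 in.
With β₁ = 0.85, c = a/β₁ = 3.7037/0.85 = 4.36 in.

c ≈ 4.36 in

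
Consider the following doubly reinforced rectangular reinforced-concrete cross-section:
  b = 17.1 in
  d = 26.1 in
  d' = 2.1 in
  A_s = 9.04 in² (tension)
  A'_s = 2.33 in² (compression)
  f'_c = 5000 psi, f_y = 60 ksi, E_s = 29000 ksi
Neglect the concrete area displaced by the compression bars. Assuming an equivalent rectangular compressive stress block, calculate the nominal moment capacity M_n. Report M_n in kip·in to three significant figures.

Assume both steels yield.
a = (A_s − A'_s) f_y/(0.85 f'_c b) = (9.04 − 2.33) × 60/(0.85 × 5 × 17.1) = 5.540 in.
c = a/β₁ = 5.540/0.8 = 6.925 in; ε'_s = 0.003(c − d')/c = 0.0021 ≥ ε_y = 0.0021, so the compression steel yields.
M_n = (A_s − A'_s) f_y (d − a/2) + A'_s f_y (d − d') = 402.6 × (26.1 − 2.77) + 139.8 × (26.1 − 2.1) = 9392.7 + 3355.2 = 12747.9 kip·in.

M_n ≈ 12700 kip·in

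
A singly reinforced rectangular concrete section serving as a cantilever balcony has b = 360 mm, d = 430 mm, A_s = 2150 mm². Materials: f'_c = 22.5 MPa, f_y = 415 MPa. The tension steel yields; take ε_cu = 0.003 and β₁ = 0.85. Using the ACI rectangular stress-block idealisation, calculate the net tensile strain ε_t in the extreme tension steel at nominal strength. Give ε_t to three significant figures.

ε_t ≈ 0.00546

a = A_s f_y/(0.85 f'_c b) = 129.59 mm.
β₁ = 0.85, so c = a/β₁ = 129.59/0.85 = 152.46 mm.
From the linear strain diagram with ε_cu = 0.003: ε_t = 0.003 (d − c)/c = 0.003 × (430 − 152.46)/152.46 = 0.00546.
Since ε_t ≥ 0.005, the section is tension-controlled.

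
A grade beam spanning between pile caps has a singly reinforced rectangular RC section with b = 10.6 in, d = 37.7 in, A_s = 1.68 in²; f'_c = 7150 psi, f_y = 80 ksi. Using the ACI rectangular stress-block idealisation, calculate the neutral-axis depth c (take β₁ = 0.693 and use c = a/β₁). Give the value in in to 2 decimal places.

c ≈ 3.01 in

T = A_s f_y = 1.68 × 80 = 134.4 kips.
a = T/(0.85 f'_c b) = 134.4/(0.85 × 7.15 × 10.6) = 2.0863 in.
With β₁ = 0.693, c = a/β₁ = 2.0863/0.693 = 3.01 in.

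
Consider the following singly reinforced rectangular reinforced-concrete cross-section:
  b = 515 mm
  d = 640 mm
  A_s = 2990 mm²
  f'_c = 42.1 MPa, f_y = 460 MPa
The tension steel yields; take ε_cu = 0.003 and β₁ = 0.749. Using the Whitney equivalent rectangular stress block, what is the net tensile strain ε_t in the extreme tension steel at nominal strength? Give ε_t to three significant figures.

a = A_s f_y/(0.85 f'_c b) = 74.63 mm.
β₁ = 0.749, so c = a/β₁ = 74.63/0.749 = 99.64 mm.
From the linear strain diagram with ε_cu = 0.003: ε_t = 0.003 (d − c)/c = 0.003 × (640 − 99.64)/99.64 = 0.0163.
Since ε_t ≥ 0.005, the section is tension-controlled.

ε_t ≈ 0.0163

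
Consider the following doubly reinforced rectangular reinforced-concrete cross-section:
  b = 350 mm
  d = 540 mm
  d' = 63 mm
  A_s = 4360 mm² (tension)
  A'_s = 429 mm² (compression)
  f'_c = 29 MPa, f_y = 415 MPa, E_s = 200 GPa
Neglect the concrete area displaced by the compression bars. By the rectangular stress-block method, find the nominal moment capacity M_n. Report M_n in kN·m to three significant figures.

Assume both tension and compression steel yield.
Net tension couple steel: A_s − A'_s = 3931 mm².
a = (A_s − A'_s) f_y / (0.85 f'_c b) = 1631365/(0.85 × 29 × 350) = 189.09 mm.
c = a/β₁ = 189.09/0.843 = 224.31 mm; ε'_s = 0.003(c − d')/c = 0.0022 ≥ f_y/E_s = 0.0021, so compression steel does yield.
M_n = (A_s − A'_s) f_y (d − a/2) + A'_s f_y (d − d') = [1631365 × (540 − 94.545) + 178035 × (540 − 63)] × 10⁻⁶ = 726.70 + 84.92 = 811.62 kN·m.

M_n ≈ 812 kN·m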